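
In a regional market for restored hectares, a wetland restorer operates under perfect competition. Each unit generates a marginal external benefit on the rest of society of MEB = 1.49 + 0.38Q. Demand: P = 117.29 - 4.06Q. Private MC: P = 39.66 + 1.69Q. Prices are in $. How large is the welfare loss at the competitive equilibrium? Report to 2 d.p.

Market equilibrium (private): 39.66 + 1.69Q = 117.29 - 4.06Q → Q_m = 13.5009.
Social marginal cost = private MC − MEB = 38.17 + 1.31Q.
Set SMC = demand: 38.17 + 1.31Q = 117.29 - 4.06Q → Q* = 14.7337.
Between Q* and Q_m the wedge demand − SMC runs linearly from 0 to MEB(Q_m), so the loss is a triangle.
DWL = ½ × 1.2328 × 6.6203 = 4.0808.

DWL = $4.08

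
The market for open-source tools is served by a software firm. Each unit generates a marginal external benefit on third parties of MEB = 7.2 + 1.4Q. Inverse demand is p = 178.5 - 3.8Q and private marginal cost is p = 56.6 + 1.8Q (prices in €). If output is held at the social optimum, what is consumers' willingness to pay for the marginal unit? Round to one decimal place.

P = €61.7

Social marginal cost = private MC − MEB = 49.4 + 0.4Q.
Set SMC = demand: 49.4 + 0.4Q = 178.5 - 3.8Q → Q* = 30.7381.
Consumer price on the demand curve at Q*: 178.5 − 3.8×30.7381 = 61.6952.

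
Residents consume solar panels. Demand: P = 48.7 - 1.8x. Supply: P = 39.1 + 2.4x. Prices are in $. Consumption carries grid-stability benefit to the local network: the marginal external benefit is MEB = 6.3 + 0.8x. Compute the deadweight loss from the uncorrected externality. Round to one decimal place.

DWL = $9.7

Market equilibrium (private): 39.1 + 2.4x = 48.7 - 1.8x → x_m = 2.2857.
Social marginal benefit = demand + MEB = 55.0 - x.
Set SMB = MC: 55.0 - x = 39.1 + 2.4x → x* = 4.6765.
The loss is the area between SMB and MC from x* to x_m; with linear curves that's a triangle of height MEB(x_m).
DWL = ½ × 2.3908 × 8.1286 = 9.7169.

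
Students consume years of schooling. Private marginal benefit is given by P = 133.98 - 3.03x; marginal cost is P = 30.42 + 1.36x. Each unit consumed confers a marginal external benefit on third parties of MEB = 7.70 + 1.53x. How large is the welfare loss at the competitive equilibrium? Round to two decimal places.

DWL = 335.28

Market equilibrium (private): 30.42 + 1.36x = 133.98 - 3.03x → x_m = 23.5900.
Social marginal benefit = demand + MEB = 141.68 - 1.50x.
Set SMB = MC: 141.68 - 1.50x = 30.42 + 1.36x → x* = 38.9021.
The welfare-loss triangle has base |x_m − x*| and height MEB(x_m) (the vertical gap between SMB and MC is zero at x* and MEB at x_m).
DWL = ½ × 15.3121 × 43.7927 = 335.2791.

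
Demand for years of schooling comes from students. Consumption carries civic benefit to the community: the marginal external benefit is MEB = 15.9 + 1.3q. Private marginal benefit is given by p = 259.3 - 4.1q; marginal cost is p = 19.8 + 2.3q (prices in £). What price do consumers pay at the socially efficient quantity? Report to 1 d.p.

P = £54.0

Social marginal benefit = demand + MEB = 275.2 - 2.8q.
Set SMB = MC: 275.2 - 2.8q = 19.8 + 2.3q → q* = 50.0784.
Consumer price on the demand curve at q*: 259.3 − 4.1×50.0784 = 53.9786.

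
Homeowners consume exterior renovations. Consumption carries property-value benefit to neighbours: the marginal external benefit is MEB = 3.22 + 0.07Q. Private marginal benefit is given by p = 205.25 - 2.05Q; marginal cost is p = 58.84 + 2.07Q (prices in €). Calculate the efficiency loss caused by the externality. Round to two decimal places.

DWL = €4.02

Market equilibrium (private): 58.84 + 2.07Q = 205.25 - 2.05Q → Q_m = 35.5364.
Social marginal benefit = demand + MEB = 208.47 - 1.98Q.
Set SMB = MC: 208.47 - 1.98Q = 58.84 + 2.07Q → Q* = 36.9457.
Between Q* and Q_m the wedge SMB − MC runs linearly from 0 to MEB(Q_m), so the loss is a triangle.
DWL = ½ × 1.4093 × 5.7075 = 4.0218.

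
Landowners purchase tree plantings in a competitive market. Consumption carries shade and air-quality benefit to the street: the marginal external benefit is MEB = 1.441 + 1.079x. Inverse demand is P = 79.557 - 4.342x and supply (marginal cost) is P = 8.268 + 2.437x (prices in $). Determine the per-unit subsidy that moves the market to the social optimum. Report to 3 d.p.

Social marginal benefit = demand + MEB = 80.998 - 3.263x.
Set SMB = MC: 80.998 - 3.263x = 8.268 + 2.437x → x* = 12.7596.
The Pigouvian subsidy equals MEB at x*: 1.441 + 1.079×12.7596 = 15.2086.

subsidy = $15.209 per unit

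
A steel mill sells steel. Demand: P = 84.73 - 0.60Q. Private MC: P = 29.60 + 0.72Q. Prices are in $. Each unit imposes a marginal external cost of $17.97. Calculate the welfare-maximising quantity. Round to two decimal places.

Social marginal cost = private MC + MEC = 47.57 + 0.72Q.
Set SMC = demand: 47.57 + 0.72Q = 84.73 - 0.60Q → Q* = 28.1515.

Q* = 28.15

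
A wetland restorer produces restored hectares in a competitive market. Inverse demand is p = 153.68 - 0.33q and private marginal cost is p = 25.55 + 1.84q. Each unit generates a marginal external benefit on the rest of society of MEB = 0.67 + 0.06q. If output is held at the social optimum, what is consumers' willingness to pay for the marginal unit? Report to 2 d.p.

P = 133.54

Social marginal cost = private MC − MEB = 24.88 + 1.78q.
Set SMC = demand: 24.88 + 1.78q = 153.68 - 0.33q → q* = 61.0427.
Consumer price on the demand curve at q*: 153.68 − 0.33×61.0427 = 133.5359.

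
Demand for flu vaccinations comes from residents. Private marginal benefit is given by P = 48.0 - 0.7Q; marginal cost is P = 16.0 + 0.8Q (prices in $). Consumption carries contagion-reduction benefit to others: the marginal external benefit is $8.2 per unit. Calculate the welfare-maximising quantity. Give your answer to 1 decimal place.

Social marginal benefit = demand + MEB = 56.2 - 0.7Q.
Set SMB = MC: 56.2 - 0.7Q = 16.0 + 0.8Q → Q* = 26.8000.

Q* = 26.8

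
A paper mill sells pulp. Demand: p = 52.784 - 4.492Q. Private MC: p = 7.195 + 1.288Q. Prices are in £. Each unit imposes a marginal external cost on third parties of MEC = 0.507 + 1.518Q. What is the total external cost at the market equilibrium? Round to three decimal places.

£51.217

Market equilibrium (private): 7.195 + 1.288Q = 52.784 - 4.492Q → Q_m = 7.8874.
Total external cost = ∫₀^{Q_m} (0.507 + 1.518Q) dQ = 0.507×7.8874 + ½×1.518×7.8874² = 51.2171.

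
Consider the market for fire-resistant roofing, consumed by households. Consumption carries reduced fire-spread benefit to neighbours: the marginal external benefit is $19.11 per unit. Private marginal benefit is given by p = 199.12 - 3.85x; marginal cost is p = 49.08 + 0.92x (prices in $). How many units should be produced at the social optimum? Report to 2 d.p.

x* = 35.46

Social marginal benefit = demand + MEB = 218.23 - 3.85x.
Set SMB = MC: 218.23 - 3.85x = 49.08 + 0.92x → x* = 35.4612.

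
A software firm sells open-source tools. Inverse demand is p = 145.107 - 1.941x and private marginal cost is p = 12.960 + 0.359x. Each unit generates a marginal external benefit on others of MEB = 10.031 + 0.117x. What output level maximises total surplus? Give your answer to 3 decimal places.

x* = 65.130

Social marginal cost = private MC − MEB = 2.929 + 0.242x.
Set SMC = demand: 2.929 + 0.242x = 145.107 - 1.941x → x* = 65.1296.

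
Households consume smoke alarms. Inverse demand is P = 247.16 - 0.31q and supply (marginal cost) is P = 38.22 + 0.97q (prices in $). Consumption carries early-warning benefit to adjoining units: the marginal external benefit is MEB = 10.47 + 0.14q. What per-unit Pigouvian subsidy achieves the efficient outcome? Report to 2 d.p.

Social marginal benefit = demand + MEB = 257.63 - 0.17q.
Set SMB = MC: 257.63 - 0.17q = 38.22 + 0.97q → q* = 192.4649.
The Pigouvian subsidy equals MEB at q*: 10.47 + 0.14×192.4649 = 37.4151.

subsidy = $37.42 per unit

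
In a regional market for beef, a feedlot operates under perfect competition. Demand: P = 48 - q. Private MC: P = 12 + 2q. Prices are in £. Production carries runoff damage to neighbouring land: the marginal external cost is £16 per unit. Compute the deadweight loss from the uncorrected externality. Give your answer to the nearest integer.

DWL = £43

Market equilibrium (private): 12 + 2q = 48 - q → q_m = 12.0000.
Social marginal cost = private MC + MEC = 28 + 2q.
Set SMC = demand: 28 + 2q = 48 - q → q* = 6.6667.
Height of the DWL triangle at q_m is SMC(q_m) − demand(q_m) = MEC(q_m) = 16.0000.
DWL = ½ × 5.3333 × 16.0000 = 42.6664.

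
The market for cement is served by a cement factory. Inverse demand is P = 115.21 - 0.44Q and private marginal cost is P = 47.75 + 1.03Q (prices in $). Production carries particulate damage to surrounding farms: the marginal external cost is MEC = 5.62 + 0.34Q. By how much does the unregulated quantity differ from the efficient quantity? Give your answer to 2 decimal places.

11.73 units

Market equilibrium (private): 47.75 + 1.03Q = 115.21 - 0.44Q → Q_m = 45.8912.
Social marginal cost = private MC + MEC = 53.37 + 1.37Q.
Set SMC = demand: 53.37 + 1.37Q = 115.21 - 0.44Q → Q* = 34.1657.
Gap = |45.8912 − 34.1657| = 11.7255.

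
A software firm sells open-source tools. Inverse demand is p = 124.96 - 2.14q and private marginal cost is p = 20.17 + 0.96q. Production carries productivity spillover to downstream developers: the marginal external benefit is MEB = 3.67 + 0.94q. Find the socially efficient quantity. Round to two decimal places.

Social marginal cost = private MC − MEB = 16.50 + 0.02q.
Set SMC = demand: 16.50 + 0.02q = 124.96 - 2.14q → q* = 50.2130.

q* = 50.21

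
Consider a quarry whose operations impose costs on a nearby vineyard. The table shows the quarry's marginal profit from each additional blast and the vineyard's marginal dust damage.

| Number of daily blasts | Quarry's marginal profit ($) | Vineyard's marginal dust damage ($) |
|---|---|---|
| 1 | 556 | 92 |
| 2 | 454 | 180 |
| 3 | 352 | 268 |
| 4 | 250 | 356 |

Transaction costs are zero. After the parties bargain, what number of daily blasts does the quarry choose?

3

Bargaining reaches the level where marginal profit last exceeds marginal dust damage.
That holds through level 3 (352 ≥ 268) but not at 4 (250 < 356).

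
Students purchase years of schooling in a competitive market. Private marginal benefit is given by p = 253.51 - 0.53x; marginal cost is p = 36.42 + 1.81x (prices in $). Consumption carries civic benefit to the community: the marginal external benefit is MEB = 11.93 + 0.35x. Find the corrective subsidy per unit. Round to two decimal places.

subsidy = $52.21 per unit

Social marginal benefit = demand + MEB = 265.44 - 0.18x.
Set SMB = MC: 265.44 - 0.18x = 36.42 + 1.81x → x* = 115.0854.
The Pigouvian subsidy equals MEB at x*: 11.93 + 0.35×115.0854 = 52.2099.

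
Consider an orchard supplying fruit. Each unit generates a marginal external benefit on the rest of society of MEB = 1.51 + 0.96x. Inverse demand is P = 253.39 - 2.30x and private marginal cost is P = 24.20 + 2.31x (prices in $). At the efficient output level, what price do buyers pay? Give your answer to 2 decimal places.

Social marginal cost = private MC − MEB = 22.69 + 1.35x.
Set SMC = demand: 22.69 + 1.35x = 253.39 - 2.30x → x* = 63.2055.
Consumer price on the demand curve at x*: 253.39 − 2.30×63.2055 = 108.0174.

P = $108.02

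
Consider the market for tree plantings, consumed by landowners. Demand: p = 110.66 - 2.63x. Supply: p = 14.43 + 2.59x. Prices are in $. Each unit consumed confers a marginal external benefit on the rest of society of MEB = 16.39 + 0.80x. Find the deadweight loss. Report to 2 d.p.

Market equilibrium (private): 14.43 + 2.59x = 110.66 - 2.63x → x_m = 18.4349.
Social marginal benefit = demand + MEB = 127.05 - 1.83x.
Set SMB = MC: 127.05 - 1.83x = 14.43 + 2.59x → x* = 25.4796.
The loss is the area between SMB and MC from x* to x_m; with linear curves that's a triangle of height MEB(x_m).
DWL = ½ × 7.0447 × 31.1379 = 109.6786.

DWL = $109.68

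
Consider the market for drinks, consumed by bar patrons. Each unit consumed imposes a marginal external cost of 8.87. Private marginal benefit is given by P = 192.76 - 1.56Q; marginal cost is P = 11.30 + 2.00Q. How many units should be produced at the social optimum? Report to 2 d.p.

Q* = 48.48

Social marginal benefit = demand − MEC = 183.89 - 1.56Q.
Set SMB = MC: 183.89 - 1.56Q = 11.30 + 2.00Q → Q* = 48.4803.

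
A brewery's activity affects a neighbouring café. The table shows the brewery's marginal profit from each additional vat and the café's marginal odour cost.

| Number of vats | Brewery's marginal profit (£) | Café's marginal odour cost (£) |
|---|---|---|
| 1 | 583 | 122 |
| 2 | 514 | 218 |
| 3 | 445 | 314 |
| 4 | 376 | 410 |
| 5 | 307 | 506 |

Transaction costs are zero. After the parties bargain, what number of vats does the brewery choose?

3

Bargaining reaches the level where marginal profit last exceeds marginal odour cost.
That holds through level 3 (445 ≥ 314) but not at 4 (376 < 410).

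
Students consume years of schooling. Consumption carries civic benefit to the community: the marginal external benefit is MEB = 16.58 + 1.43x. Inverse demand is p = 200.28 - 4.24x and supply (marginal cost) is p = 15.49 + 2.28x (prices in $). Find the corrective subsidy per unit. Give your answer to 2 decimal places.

Social marginal benefit = demand + MEB = 216.86 - 2.81x.
Set SMB = MC: 216.86 - 2.81x = 15.49 + 2.28x → x* = 39.5619.
The Pigouvian subsidy equals MEB at x*: 16.58 + 1.43×39.5619 = 73.1535.

subsidy = $73.15 per unit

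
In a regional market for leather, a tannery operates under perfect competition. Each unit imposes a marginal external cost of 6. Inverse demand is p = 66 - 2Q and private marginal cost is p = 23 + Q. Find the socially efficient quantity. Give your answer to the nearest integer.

Q* = 12

Social marginal cost = private MC + MEC = 29 + Q.
Set SMC = demand: 29 + Q = 66 - 2Q → Q* = 12.3333.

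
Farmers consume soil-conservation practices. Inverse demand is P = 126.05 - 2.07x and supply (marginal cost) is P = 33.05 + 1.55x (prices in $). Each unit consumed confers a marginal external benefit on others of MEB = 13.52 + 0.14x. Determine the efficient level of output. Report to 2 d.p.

Social marginal benefit = demand + MEB = 139.57 - 1.93x.
Set SMB = MC: 139.57 - 1.93x = 33.05 + 1.55x → x* = 30.6092.

x* = 30.61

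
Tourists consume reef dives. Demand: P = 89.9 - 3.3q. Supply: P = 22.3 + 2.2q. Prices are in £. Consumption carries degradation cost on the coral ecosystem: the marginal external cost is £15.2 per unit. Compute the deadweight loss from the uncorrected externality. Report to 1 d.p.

Market equilibrium (private): 22.3 + 2.2q = 89.9 - 3.3q → q_m = 12.2909.
Social marginal benefit = demand − MEC = 74.7 - 3.3q.
Set SMB = MC: 74.7 - 3.3q = 22.3 + 2.2q → q* = 9.5273.
The loss is the area between SMB and MC from q* to q_m; with linear curves that's a triangle of height MEC(q_m).
DWL = ½ × 2.7636 × 15.2000 = 21.0034.

DWL = £21.0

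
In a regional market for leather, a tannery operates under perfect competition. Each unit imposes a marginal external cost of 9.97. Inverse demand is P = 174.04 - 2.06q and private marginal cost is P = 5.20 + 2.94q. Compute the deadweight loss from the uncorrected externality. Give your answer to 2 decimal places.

Market equilibrium (private): 5.20 + 2.94q = 174.04 - 2.06q → q_m = 33.7680.
Social marginal cost = private MC + MEC = 15.17 + 2.94q.
Set SMC = demand: 15.17 + 2.94q = 174.04 - 2.06q → q* = 31.7740.
Between q* and q_m the wedge SMC − demand runs linearly from 0 to MEC(q_m), so the loss is a triangle.
DWL = ½ × 1.9940 × 9.9700 = 9.9401.

DWL = 9.94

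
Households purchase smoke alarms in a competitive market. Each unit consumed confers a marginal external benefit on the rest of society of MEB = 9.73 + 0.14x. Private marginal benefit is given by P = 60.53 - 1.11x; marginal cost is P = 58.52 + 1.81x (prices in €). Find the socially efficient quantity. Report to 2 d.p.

x* = 4.22

Social marginal benefit = demand + MEB = 70.26 - 0.97x.
Set SMB = MC: 70.26 - 0.97x = 58.52 + 1.81x → x* = 4.2230.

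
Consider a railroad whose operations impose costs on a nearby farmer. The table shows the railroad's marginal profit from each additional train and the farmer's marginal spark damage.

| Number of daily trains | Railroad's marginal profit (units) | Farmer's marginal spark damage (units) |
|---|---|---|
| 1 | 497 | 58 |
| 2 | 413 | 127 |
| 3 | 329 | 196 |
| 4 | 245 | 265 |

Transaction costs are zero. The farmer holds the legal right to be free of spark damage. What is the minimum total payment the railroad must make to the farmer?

Efficient level: marginal profit ≥ marginal spark damage through level 3, so k* = 3.
With the farmer holding the right, the railroad must at least compensate total damage at k*: 58 + 127 + 196 = 381.

381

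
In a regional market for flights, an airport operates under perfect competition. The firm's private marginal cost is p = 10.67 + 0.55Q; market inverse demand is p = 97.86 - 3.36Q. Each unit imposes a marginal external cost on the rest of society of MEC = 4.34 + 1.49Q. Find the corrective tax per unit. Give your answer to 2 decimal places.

tax = 27.20 per unit

Social marginal cost = private MC + MEC = 15.01 + 2.04Q.
Set SMC = demand: 15.01 + 2.04Q = 97.86 - 3.36Q → Q* = 15.3426.
The Pigouvian tax equals MEC at Q*: 4.34 + 1.49×15.3426 = 27.2005.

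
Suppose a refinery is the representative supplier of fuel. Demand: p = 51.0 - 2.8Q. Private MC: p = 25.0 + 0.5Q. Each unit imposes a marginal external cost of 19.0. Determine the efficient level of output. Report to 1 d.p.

Social marginal cost = private MC + MEC = 44.0 + 0.5Q.
Set SMC = demand: 44.0 + 0.5Q = 51.0 - 2.8Q → Q* = 2.1212.

Q* = 2.1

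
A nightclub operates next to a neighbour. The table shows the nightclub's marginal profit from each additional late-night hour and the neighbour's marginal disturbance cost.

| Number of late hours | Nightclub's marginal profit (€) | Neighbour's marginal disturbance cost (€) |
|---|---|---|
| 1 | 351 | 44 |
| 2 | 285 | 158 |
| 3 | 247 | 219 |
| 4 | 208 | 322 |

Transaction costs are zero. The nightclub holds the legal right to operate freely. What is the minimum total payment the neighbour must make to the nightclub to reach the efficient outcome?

€208

Left alone the nightclub would choose level 4 (marginal profit stays positive).
Efficient level: k* = 3 (marginal profit ≥ marginal disturbance cost through 3).
The neighbour must at least cover the nightclub's forgone profit from cutting 4→3: 208 = 208.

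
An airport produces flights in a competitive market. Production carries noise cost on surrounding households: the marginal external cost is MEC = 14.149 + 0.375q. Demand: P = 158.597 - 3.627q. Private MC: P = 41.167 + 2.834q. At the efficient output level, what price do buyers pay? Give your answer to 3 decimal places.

Social marginal cost = private MC + MEC = 55.316 + 3.209q.
Set SMC = demand: 55.316 + 3.209q = 158.597 - 3.627q → q* = 15.1084.
Consumer price on the demand curve at q*: 158.597 − 3.627×15.1084 = 103.7988.

P = 103.799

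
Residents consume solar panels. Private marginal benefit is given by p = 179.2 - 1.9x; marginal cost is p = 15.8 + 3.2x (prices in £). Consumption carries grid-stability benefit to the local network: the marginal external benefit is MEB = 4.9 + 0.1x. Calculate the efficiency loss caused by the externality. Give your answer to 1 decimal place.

Market equilibrium (private): 15.8 + 3.2x = 179.2 - 1.9x → x_m = 32.0392.
Social marginal benefit = demand + MEB = 184.1 - 1.8x.
Set SMB = MC: 184.1 - 1.8x = 15.8 + 3.2x → x* = 33.6600.
The welfare-loss triangle has base |x_m − x*| and height MEB(x_m) (the vertical gap between SMB and MC is zero at x* and MEB at x_m).
DWL = ½ × 1.6208 × 8.1039 = 6.5674.

DWL = £6.6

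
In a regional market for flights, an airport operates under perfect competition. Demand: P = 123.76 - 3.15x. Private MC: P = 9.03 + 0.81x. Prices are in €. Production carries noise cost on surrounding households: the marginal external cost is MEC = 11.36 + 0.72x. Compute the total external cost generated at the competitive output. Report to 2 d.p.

€631.30

Market equilibrium (private): 9.03 + 0.81x = 123.76 - 3.15x → x_m = 28.9722.
Total external cost = ∫₀^{x_m} (11.36 + 0.72x) dx = 11.36×28.9722 + ½×0.72×28.9722² = 631.3040.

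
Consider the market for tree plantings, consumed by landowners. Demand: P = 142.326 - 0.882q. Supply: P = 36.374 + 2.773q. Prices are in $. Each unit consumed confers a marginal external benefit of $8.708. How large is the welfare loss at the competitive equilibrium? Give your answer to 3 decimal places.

Market equilibrium (private): 36.374 + 2.773q = 142.326 - 0.882q → q_m = 28.9882.
Social marginal benefit = demand + MEB = 151.034 - 0.882q.
Set SMB = MC: 151.034 - 0.882q = 36.374 + 2.773q → q* = 31.3707.
The loss is the area between SMB and MC from q* to q_m; with linear curves that's a triangle of height MEB(q_m).
DWL = ½ × 2.3825 × 8.7080 = 10.3734.

DWL = $10.373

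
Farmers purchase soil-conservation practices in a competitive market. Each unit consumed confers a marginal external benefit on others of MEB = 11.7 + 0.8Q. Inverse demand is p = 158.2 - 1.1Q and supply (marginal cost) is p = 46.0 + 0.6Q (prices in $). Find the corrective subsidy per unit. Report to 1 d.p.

subsidy = $121.8 per unit

Social marginal benefit = demand + MEB = 169.9 - 0.3Q.
Set SMB = MC: 169.9 - 0.3Q = 46.0 + 0.6Q → Q* = 137.6667.
The Pigouvian subsidy equals MEB at Q*: 11.7 + 0.8×137.6667 = 121.8334.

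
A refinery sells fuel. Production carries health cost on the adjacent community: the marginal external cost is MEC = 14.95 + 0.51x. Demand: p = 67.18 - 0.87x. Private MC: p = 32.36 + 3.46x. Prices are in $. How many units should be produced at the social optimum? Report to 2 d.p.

Social marginal cost = private MC + MEC = 47.31 + 3.97x.
Set SMC = demand: 47.31 + 3.97x = 67.18 - 0.87x → x* = 4.1054.

x* = 4.11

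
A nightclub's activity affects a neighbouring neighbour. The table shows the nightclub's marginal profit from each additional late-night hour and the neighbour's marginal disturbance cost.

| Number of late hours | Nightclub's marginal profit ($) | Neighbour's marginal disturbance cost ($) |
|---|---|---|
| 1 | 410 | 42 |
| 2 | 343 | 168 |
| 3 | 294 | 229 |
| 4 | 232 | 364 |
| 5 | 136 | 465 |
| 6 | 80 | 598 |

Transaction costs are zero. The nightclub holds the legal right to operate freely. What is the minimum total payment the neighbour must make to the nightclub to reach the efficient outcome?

$448

Left alone the nightclub would choose level 6 (marginal profit stays positive).
Efficient level: k* = 3 (marginal profit ≥ marginal disturbance cost through 3).
The neighbour must at least cover the nightclub's forgone profit from cutting 6→3: 232 + 136 + 80 = 448.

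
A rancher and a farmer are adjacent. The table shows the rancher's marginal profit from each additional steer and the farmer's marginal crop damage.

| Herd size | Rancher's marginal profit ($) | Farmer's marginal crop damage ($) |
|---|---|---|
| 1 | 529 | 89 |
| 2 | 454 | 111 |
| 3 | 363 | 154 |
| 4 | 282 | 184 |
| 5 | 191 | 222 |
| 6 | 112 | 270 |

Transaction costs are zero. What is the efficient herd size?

4

Bargaining reaches the level where marginal profit last exceeds marginal crop damage.
That holds through level 4 (282 ≥ 184) but not at 5 (191 < 222).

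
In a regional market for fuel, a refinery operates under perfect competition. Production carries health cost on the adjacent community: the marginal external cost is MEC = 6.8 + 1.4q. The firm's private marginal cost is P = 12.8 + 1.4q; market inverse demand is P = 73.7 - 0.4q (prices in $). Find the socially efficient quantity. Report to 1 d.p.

Social marginal cost = private MC + MEC = 19.6 + 2.8q.
Set SMC = demand: 19.6 + 2.8q = 73.7 - 0.4q → q* = 16.9063.

q* = 16.9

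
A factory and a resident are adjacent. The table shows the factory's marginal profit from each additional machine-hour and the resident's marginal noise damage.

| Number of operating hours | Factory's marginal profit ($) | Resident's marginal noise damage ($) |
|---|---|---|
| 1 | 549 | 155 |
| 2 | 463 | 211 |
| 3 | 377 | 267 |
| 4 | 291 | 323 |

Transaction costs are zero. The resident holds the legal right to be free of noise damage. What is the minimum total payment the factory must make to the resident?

Efficient level: marginal profit ≥ marginal noise damage through level 3, so k* = 3.
With the resident holding the right, the factory must at least compensate total damage at k*: 155 + 211 + 267 = 633.

$633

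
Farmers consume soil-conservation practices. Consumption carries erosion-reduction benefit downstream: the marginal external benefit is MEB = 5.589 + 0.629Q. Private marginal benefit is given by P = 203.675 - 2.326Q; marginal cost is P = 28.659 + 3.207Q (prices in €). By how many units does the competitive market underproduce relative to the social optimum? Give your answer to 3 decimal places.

5.197 units

Market equilibrium (private): 28.659 + 3.207Q = 203.675 - 2.326Q → Q_m = 31.6313.
Social marginal benefit = demand + MEB = 209.264 - 1.697Q.
Set SMB = MC: 209.264 - 1.697Q = 28.659 + 3.207Q → Q* = 36.8281.
Gap = |31.6313 − 36.8281| = 5.1968.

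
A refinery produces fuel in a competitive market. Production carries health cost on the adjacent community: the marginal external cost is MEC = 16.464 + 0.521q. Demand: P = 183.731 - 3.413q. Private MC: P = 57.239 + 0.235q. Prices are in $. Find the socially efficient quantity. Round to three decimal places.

Social marginal cost = private MC + MEC = 73.703 + 0.756q.
Set SMC = demand: 73.703 + 0.756q = 183.731 - 3.413q → q* = 26.3919.

q* = 26.392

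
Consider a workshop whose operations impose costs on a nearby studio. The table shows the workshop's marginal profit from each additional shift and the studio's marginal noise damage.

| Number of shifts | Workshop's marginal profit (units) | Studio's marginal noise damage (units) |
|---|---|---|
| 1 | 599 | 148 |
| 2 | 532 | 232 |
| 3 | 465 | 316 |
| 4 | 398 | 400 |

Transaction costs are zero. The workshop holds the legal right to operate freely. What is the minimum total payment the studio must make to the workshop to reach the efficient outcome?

Left alone the workshop would choose level 4 (marginal profit stays positive).
Efficient level: k* = 3 (marginal profit ≥ marginal noise damage through 3).
The studio must at least cover the workshop's forgone profit from cutting 4→3: 398 = 398.

398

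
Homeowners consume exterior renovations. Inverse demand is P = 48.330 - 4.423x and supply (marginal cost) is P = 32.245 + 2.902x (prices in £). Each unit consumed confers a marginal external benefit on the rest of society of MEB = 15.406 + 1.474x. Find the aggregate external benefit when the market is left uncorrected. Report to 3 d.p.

£37.384

Market equilibrium (private): 32.245 + 2.902x = 48.330 - 4.423x → x_m = 2.1959.
Total external benefit = ∫₀^{x_m} (15.406 + 1.474x) dx = 15.406×2.1959 + ½×1.474×2.1959² = 37.3838.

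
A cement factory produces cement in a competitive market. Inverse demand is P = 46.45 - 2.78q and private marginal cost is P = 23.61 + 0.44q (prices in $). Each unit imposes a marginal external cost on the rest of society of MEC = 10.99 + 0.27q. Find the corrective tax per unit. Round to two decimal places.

tax = $11.91 per unit

Social marginal cost = private MC + MEC = 34.60 + 0.71q.
Set SMC = demand: 34.60 + 0.71q = 46.45 - 2.78q → q* = 3.3954.
The Pigouvian tax equals MEC at q*: 10.99 + 0.27×3.3954 = 11.9068.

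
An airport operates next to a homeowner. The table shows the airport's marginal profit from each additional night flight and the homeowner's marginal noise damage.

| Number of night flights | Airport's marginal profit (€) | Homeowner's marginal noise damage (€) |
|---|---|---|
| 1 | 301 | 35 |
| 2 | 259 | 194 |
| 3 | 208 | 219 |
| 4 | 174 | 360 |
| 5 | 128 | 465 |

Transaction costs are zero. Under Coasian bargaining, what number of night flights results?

Bargaining reaches the level where marginal profit last exceeds marginal noise damage.
That holds through level 2 (259 ≥ 194) but not at 3 (208 < 219).

2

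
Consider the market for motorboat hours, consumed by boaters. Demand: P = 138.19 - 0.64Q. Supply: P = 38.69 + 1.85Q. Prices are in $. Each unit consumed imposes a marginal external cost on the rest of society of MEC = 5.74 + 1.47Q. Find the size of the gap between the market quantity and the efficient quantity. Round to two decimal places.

16.28 units

Market equilibrium (private): 38.69 + 1.85Q = 138.19 - 0.64Q → Q_m = 39.9598.
Social marginal benefit = demand − MEC = 132.45 - 2.11Q.
Set SMB = MC: 132.45 - 2.11Q = 38.69 + 1.85Q → Q* = 23.6768.
Gap = |39.9598 − 23.6768| = 16.2830.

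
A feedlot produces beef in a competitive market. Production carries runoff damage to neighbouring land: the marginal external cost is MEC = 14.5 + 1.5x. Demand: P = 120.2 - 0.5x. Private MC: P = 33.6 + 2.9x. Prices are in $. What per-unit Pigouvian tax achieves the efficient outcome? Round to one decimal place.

Social marginal cost = private MC + MEC = 48.1 + 4.4x.
Set SMC = demand: 48.1 + 4.4x = 120.2 - 0.5x → x* = 14.7143.
The Pigouvian tax equals MEC at x*: 14.5 + 1.5×14.7143 = 36.5715.

tax = $36.6 per unit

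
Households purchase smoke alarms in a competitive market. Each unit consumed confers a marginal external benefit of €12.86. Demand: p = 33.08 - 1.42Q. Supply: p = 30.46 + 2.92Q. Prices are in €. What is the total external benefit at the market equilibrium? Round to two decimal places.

Market equilibrium (private): 30.46 + 2.92Q = 33.08 - 1.42Q → Q_m = 0.6037.
Total external benefit = MEB × Q_m = 12.86 × 0.6037 = 7.7636.

€7.76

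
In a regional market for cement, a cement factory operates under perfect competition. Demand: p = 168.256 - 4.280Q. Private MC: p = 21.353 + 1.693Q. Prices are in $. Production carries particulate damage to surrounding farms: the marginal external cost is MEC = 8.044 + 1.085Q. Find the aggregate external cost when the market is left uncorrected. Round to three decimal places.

$525.991

Market equilibrium (private): 21.353 + 1.693Q = 168.256 - 4.280Q → Q_m = 24.5945.
Total external cost = ∫₀^{Q_m} (8.044 + 1.085Q) dQ = 8.044×24.5945 + ½×1.085×24.5945² = 525.9907.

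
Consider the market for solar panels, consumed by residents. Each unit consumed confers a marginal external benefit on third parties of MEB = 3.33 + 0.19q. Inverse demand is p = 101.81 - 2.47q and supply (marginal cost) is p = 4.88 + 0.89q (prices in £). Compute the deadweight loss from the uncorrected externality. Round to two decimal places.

Market equilibrium (private): 4.88 + 0.89q = 101.81 - 2.47q → q_m = 28.8482.
Social marginal benefit = demand + MEB = 105.14 - 2.28q.
Set SMB = MC: 105.14 - 2.28q = 4.88 + 0.89q → q* = 31.6278.
The welfare-loss triangle has base |q_m − q*| and height MEB(q_m) (the vertical gap between SMB and MC is zero at q* and MEB at q_m).
DWL = ½ × 2.7796 × 8.8112 = 12.2458.

DWL = £12.25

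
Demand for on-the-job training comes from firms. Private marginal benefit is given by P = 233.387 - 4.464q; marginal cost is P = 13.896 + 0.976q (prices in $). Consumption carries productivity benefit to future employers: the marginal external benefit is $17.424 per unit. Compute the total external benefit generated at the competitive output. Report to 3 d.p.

$703.017

Market equilibrium (private): 13.896 + 0.976q = 233.387 - 4.464q → q_m = 40.3476.
Total external benefit = MEB × q_m = 17.424 × 40.3476 = 703.0166.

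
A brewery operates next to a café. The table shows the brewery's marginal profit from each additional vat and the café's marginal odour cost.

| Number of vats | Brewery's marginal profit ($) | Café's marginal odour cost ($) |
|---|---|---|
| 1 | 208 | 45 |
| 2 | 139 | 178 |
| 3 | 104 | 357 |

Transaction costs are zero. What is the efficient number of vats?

1

Bargaining reaches the level where marginal profit last exceeds marginal odour cost.
That holds through level 1 (208 ≥ 45) but not at 2 (139 < 178).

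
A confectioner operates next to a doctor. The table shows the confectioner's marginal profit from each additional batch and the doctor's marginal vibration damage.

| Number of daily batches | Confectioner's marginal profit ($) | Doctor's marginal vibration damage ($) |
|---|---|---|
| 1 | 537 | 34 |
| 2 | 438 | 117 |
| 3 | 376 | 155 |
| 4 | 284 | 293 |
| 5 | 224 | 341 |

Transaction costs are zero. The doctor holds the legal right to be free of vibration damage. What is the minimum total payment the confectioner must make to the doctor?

Efficient level: marginal profit ≥ marginal vibration damage through level 3, so k* = 3.
With the doctor holding the right, the confectioner must at least compensate total damage at k*: 34 + 117 + 155 = 306.

$306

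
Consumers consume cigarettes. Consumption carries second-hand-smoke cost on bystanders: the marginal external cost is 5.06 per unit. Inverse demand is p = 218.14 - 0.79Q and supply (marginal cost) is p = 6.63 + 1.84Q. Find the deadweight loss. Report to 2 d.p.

DWL = 4.87

Market equilibrium (private): 6.63 + 1.84Q = 218.14 - 0.79Q → Q_m = 80.4221.
Social marginal benefit = demand − MEC = 213.08 - 0.79Q.
Set SMB = MC: 213.08 - 0.79Q = 6.63 + 1.84Q → Q* = 78.4981.
The loss is the area between SMB and MC from Q* to Q_m; with linear curves that's a triangle of height MEC(Q_m).
DWL = ½ × 1.9240 × 5.0600 = 4.8677.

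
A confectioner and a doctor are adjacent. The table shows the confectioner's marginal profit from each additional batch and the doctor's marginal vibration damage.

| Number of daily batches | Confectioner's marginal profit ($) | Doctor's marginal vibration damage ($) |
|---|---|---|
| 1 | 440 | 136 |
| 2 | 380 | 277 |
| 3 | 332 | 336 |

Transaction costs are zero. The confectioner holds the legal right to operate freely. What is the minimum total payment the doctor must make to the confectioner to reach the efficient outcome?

$332

Left alone the confectioner would choose level 3 (marginal profit stays positive).
Efficient level: k* = 2 (marginal profit ≥ marginal vibration damage through 2).
The doctor must at least cover the confectioner's forgone profit from cutting 3→2: 332 = 332.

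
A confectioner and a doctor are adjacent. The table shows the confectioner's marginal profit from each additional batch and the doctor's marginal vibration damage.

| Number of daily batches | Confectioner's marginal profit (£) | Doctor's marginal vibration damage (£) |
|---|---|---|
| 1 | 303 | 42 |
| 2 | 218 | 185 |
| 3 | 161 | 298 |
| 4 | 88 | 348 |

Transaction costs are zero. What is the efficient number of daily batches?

2

Bargaining reaches the level where marginal profit last exceeds marginal vibration damage.
That holds through level 2 (218 ≥ 185) but not at 3 (161 < 298).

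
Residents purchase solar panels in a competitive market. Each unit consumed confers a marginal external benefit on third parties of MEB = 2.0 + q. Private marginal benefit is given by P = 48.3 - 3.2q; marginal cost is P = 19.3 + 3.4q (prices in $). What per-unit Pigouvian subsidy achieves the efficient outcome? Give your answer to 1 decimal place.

subsidy = $7.5 per unit

Social marginal benefit = demand + MEB = 50.3 - 2.2q.
Set SMB = MC: 50.3 - 2.2q = 19.3 + 3.4q → q* = 5.5357.
The Pigouvian subsidy equals MEB at q*: 2.0 + 1.0×5.5357 = 7.5357.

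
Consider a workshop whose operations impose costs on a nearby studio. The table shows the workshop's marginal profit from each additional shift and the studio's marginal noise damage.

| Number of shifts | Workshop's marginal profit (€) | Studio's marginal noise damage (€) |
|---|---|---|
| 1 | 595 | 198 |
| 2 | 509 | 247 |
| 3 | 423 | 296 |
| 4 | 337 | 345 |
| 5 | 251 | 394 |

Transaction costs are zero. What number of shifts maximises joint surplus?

Bargaining reaches the level where marginal profit last exceeds marginal noise damage.
That holds through level 3 (423 ≥ 296) but not at 4 (337 < 345).

3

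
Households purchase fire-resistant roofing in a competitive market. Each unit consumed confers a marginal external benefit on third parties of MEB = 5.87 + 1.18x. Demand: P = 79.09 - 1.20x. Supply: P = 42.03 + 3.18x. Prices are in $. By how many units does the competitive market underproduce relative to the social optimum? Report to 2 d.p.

4.95 units

Market equilibrium (private): 42.03 + 3.18x = 79.09 - 1.20x → x_m = 8.4612.
Social marginal benefit = demand + MEB = 84.96 - 0.02x.
Set SMB = MC: 84.96 - 0.02x = 42.03 + 3.18x → x* = 13.4156.
Gap = |8.4612 − 13.4156| = 4.9544.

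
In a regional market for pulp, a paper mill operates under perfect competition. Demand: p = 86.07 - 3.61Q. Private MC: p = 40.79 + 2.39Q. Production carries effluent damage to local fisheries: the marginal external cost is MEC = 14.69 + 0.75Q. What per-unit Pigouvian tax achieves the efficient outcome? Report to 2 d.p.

tax = 18.09 per unit

Social marginal cost = private MC + MEC = 55.48 + 3.14Q.
Set SMC = demand: 55.48 + 3.14Q = 86.07 - 3.61Q → Q* = 4.5319.
The Pigouvian tax equals MEC at Q*: 14.69 + 0.75×4.5319 = 18.0889.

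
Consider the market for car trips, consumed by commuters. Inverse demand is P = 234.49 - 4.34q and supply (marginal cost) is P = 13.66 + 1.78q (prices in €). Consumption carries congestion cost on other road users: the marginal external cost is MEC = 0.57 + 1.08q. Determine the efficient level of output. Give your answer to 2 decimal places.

q* = 30.59

Social marginal benefit = demand − MEC = 233.92 - 5.42q.
Set SMB = MC: 233.92 - 5.42q = 13.66 + 1.78q → q* = 30.5917.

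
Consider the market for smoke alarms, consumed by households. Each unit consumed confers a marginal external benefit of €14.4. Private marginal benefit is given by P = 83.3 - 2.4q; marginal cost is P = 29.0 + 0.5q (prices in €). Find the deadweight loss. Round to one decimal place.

Market equilibrium (private): 29.0 + 0.5q = 83.3 - 2.4q → q_m = 18.7241.
Social marginal benefit = demand + MEB = 97.7 - 2.4q.
Set SMB = MC: 97.7 - 2.4q = 29.0 + 0.5q → q* = 23.6897.
Between q* and q_m the wedge SMB − MC runs linearly from 0 to MEB(q_m), so the loss is a triangle.
DWL = ½ × 4.9656 × 14.4000 = 35.7523.

DWL = €35.8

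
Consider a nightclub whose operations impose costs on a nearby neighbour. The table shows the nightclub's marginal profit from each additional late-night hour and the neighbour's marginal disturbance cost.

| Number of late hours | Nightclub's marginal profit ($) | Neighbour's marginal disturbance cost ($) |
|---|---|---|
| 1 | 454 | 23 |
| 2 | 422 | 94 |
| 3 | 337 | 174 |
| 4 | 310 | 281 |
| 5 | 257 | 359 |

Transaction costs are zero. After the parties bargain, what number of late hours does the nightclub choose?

4

Bargaining reaches the level where marginal profit last exceeds marginal disturbance cost.
That holds through level 4 (310 ≥ 281) but not at 5 (257 < 359).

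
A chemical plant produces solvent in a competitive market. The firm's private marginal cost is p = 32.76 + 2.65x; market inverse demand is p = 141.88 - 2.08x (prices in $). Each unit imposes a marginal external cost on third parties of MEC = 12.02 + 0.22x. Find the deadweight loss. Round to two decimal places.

Market equilibrium (private): 32.76 + 2.65x = 141.88 - 2.08x → x_m = 23.0698.
Social marginal cost = private MC + MEC = 44.78 + 2.87x.
Set SMC = demand: 44.78 + 2.87x = 141.88 - 2.08x → x* = 19.6162.
Height of the DWL triangle at x_m is SMC(x_m) − demand(x_m) = MEC(x_m) = 17.0953.
DWL = ½ × 3.4536 × 17.0953 = 29.5202.

DWL = $29.52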